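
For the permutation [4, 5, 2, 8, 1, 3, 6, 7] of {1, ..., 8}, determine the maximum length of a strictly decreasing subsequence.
3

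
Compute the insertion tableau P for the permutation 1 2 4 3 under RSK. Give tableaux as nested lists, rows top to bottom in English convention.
Insert 1: appended to row 1. P = [[1]].
Insert 2: appended to row 1. P = [[1, 2]].
Insert 4: appended to row 1. P = [[1, 2, 4]].
Insert 3: 3 bumps 4 from row 1; 4 starts row 2. P = [[1, 2, 3], [4]].

So P = [[1, 2, 3], [4]].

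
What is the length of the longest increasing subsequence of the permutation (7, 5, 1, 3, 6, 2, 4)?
3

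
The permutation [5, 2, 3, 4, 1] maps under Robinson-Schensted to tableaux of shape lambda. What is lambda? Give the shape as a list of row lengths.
[3, 1, 1]

Row-insert each entry into an empty tableau.

After inserting 5: P = [[5]].
After inserting 2: P = [[2], [5]].
After inserting 3: P = [[2, 3], [5]].
After inserting 4: P = [[2, 3, 4], [5]].
After inserting 1: P = [[1, 3, 4], [2], [5]].

The final insertion tableau P = [[1, 3, 4], [2], [5]] has shape [3, 1, 1].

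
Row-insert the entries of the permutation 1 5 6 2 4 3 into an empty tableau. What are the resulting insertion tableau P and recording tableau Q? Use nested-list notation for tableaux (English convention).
P = [[1, 2, 3], [4, 6], [5]], Q = [[1, 2, 3], [4, 5], [6]]

Insert each entry of the permutation into P by Schensted row insertion, recording in Q the position of each new cell.

Insert 1: appended to row 1. P = [[1]].
Insert 5: appended to row 1. P = [[1, 5]].
Insert 6: appended to row 1. P = [[1, 5, 6]].
Insert 2: 2 bumps 5 from row 1; 5 starts row 2. P = [[1, 2, 6], [5]].
Insert 4: 4 bumps 6 from row 1; 6 appends to row 2. P = [[1, 2, 4], [5, 6]].
Insert 3: 3 bumps 4 from row 1; 4 bumps 5 from row 2; 5 starts row 3. P = [[1, 2, 3], [4, 6], [5]].

So P = [[1, 2, 3], [4, 6], [5]], Q = [[1, 2, 3], [4, 5], [6]].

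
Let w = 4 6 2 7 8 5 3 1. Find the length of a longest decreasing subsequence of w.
4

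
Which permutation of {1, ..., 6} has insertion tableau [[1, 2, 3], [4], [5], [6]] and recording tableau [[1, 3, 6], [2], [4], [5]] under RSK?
6 1 5 4 2 3

Reverse RSK: for i = n, n-1, ..., 1, locate i in Q, remove the corresponding corner cell from P, and reverse-bump its entry up through P; the value ejected from row 1 is w(i).

So w = 6 1 5 4 2 3.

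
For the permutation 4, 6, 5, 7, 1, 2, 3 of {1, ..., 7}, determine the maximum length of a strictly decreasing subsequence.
3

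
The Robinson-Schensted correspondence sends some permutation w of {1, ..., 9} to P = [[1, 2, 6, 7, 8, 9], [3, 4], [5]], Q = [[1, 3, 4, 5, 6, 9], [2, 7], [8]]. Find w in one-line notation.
Reverse the RSK construction: for i from n down to 1, find the cell of Q containing i, remove the entry at that cell from P, and reverse-bump it up through P; the value ejected from row 1 is w(i).

Step i=9: Q has 9 at row 1, column 6; remove that cell from P, ejecting 9. So w(9) = 9. P is now [[1, 2, 6, 7, 8], [3, 4], [5]].
Step i=8: Q has 8 at row 3, column 1; remove 5 from row 3 of P and reverse-bump: 5 enters row 2 and ejects 4; 4 enters row 1 and ejects 2. So w(8) = 2. P is now [[1, 4, 6, 7, 8], [3, 5]].
Step i=7: Q has 7 at row 2, column 2; remove 5 from row 2 of P and reverse-bump: 5 enters row 1 and ejects 4. So w(7) = 4. P is now [[1, 5, 6, 7, 8], [3]].
Step i=6: Q has 6 at row 1, column 5; remove that cell from P, ejecting 8. So w(6) = 8. P is now [[1, 5, 6, 7], [3]].
Step i=5: Q has 5 at row 1, column 4; remove that cell from P, ejecting 7. So w(5) = 7. P is now [[1, 5, 6], [3]].
Step i=4: Q has 4 at row 1, column 3; remove that cell from P, ejecting 6. So w(4) = 6. P is now [[1, 5], [3]].
Step i=3: Q has 3 at row 1, column 2; remove that cell from P, ejecting 5. So w(3) = 5. P is now [[1], [3]].
Step i=2: Q has 2 at row 2, column 1; remove 3 from row 2 of P and reverse-bump: 3 enters row 1 and ejects 1. So w(2) = 1. P is now [[3]].
Step i=1: Q has 1 at row 1, column 1; remove that cell from P, ejecting 3. So w(1) = 3. P is now [].

So w = 3 1 5 6 7 8 4 2 9.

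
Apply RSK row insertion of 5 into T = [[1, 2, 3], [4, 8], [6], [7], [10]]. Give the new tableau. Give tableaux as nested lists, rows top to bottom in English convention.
5 is larger than every entry of row 1, so it is appended to row 1. The new tableau is [[1, 2, 3, 5], [4, 8], [6], [7], [10]].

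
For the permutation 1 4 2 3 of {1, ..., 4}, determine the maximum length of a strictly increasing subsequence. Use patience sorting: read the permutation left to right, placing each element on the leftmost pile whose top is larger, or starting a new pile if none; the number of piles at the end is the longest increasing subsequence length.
1: new pile. tops = [1]
4: new pile. tops = [1, 4]
2: onto pile 2 (replacing 4). tops = [1, 2]
3: new pile. tops = [1, 2, 3]

3 piles, so the longest increasing subsequence has length 3.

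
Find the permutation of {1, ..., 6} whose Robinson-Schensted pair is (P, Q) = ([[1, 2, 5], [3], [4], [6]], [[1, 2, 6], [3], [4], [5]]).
1 6 4 3 2 5

Reverse the RSK construction: for i from n down to 1, find the cell of Q containing i, remove the entry at that cell from P, and reverse-bump it up through P; the value ejected from row 1 is w(i).

Step i=6: Q has 6 at row 1, column 3; remove that cell from P, ejecting 5. So w(6) = 5. P is now [[1, 2], [3], [4], [6]].
Step i=5: Q has 5 at row 4, column 1; remove 6 from row 4 of P and reverse-bump: 6 enters row 3 and ejects 4; 4 enters row 2 and ejects 3; 3 enters row 1 and ejects 2. So w(5) = 2. P is now [[1, 3], [4], [6]].
Step i=4: Q has 4 at row 3, column 1; remove 6 from row 3 of P and reverse-bump: 6 enters row 2 and ejects 4; 4 enters row 1 and ejects 3. So w(4) = 3. P is now [[1, 4], [6]].
Step i=3: Q has 3 at row 2, column 1; remove 6 from row 2 of P and reverse-bump: 6 enters row 1 and ejects 4. So w(3) = 4. P is now [[1, 6]].
Step i=2: Q has 2 at row 1, column 2; remove that cell from P, ejecting 6. So w(2) = 6. P is now [[1]].
Step i=1: Q has 1 at row 1, column 1; remove that cell from P, ejecting 1. So w(1) = 1. P is now [].

So w = 1 6 4 3 2 5.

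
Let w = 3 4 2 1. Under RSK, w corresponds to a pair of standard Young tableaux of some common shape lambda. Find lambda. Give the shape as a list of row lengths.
RSK row insertion gives P = [[1, 4], [2], [3]], which has shape [2, 1, 1].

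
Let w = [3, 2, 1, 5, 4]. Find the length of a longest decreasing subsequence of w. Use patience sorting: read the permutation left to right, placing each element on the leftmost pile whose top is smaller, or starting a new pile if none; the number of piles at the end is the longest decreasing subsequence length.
3: new pile. tops = [3]
2: new pile. tops = [3, 2]
1: new pile. tops = [3, 2, 1]
5: onto pile 1 (replacing 3). tops = [5, 2, 1]
4: onto pile 2 (replacing 2). tops = [5, 4, 1]

3 piles, so the longest decreasing subsequence has length 3.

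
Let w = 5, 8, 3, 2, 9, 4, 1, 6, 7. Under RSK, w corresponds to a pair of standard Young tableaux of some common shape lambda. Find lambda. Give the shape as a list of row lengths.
Row-insert each entry into an empty tableau.

After inserting 5: P = [[5]].
After inserting 8: P = [[5, 8]].
After inserting 3: P = [[3, 8], [5]].
After inserting 2: P = [[2, 8], [3], [5]].
After inserting 9: P = [[2, 8, 9], [3], [5]].
After inserting 4: P = [[2, 4, 9], [3, 8], [5]].
After inserting 1: P = [[1, 4, 9], [2, 8], [3], [5]].
After inserting 6: P = [[1, 4, 6], [2, 8, 9], [3], [5]].
After inserting 7: P = [[1, 4, 6, 7], [2, 8, 9], [3], [5]].

The final insertion tableau P = [[1, 4, 6, 7], [2, 8, 9], [3], [5]] has shape [4, 3, 1, 1].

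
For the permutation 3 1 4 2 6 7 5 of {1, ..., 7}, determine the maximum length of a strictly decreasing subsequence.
2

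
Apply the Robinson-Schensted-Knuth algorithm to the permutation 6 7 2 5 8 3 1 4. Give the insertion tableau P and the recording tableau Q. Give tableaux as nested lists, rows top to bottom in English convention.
Insert each entry of the permutation into P by Schensted row insertion, recording in Q the position of each new cell.

Insert 6: appended to row 1. P = [[6]].
Insert 7: appended to row 1. P = [[6, 7]].
Insert 2: 2 bumps 6 from row 1; 6 starts row 2. P = [[2, 7], [6]].
Insert 5: 5 bumps 7 from row 1; 7 appends to row 2. P = [[2, 5], [6, 7]].
Insert 8: appended to row 1. P = [[2, 5, 8], [6, 7]].
Insert 3: 3 bumps 5 from row 1; 5 bumps 6 from row 2; 6 starts row 3. P = [[2, 3, 8], [5, 7], [6]].
Insert 1: 1 bumps 2 from row 1; 2 bumps 5 from row 2; 5 bumps 6 from row 3; 6 starts row 4. P = [[1, 3, 8], [2, 7], [5], [6]].
Insert 4: 4 bumps 8 from row 1; 8 appends to row 2. P = [[1, 3, 4], [2, 7, 8], [5], [6]].

So P = [[1, 3, 4], [2, 7, 8], [5], [6]], Q = [[1, 2, 5], [3, 4, 8], [6], [7]].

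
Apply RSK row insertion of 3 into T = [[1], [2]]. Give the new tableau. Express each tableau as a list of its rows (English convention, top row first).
[[1, 3], [2]]

3 is larger than every entry of row 1, so it is appended to row 1. The new tableau is [[1, 3], [2]].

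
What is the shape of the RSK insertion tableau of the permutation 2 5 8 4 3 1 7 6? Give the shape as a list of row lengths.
Row-insert each entry into an empty tableau.

After inserting 2: P = [[2]].
After inserting 5: P = [[2, 5]].
After inserting 8: P = [[2, 5, 8]].
After inserting 4: P = [[2, 4, 8], [5]].
After inserting 3: P = [[2, 3, 8], [4], [5]].
After inserting 1: P = [[1, 3, 8], [2], [4], [5]].
After inserting 7: P = [[1, 3, 7], [2, 8], [4], [5]].
After inserting 6: P = [[1, 3, 6], [2, 7], [4, 8], [5]].

The final insertion tableau P = [[1, 3, 6], [2, 7], [4, 8], [5]] has shape [3, 2, 2, 1].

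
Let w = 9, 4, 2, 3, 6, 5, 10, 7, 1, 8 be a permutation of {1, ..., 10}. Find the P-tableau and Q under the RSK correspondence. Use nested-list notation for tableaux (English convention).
P = [[1, 3, 5, 7, 8], [2, 6, 10], [4], [9]], Q = [[1, 4, 5, 7, 10], [2, 6, 8], [3], [9]]

Insert each entry of the permutation into P by Schensted row insertion, recording in Q the position of each new cell.

Insert 9: appended to row 1. P = [[9]], Q = [[1]].
Insert 4: 4 bumps 9 from row 1; 9 starts row 2. P = [[4], [9]], Q = [[1], [2]].
Insert 2: 2 bumps 4 from row 1; 4 bumps 9 from row 2; 9 starts row 3. P = [[2], [4], [9]], Q = [[1], [2], [3]].
Insert 3: appended to row 1. P = [[2, 3], [4], [9]], Q = [[1, 4], [2], [3]].
Insert 6: appended to row 1. P = [[2, 3, 6], [4], [9]], Q = [[1, 4, 5], [2], [3]].
Insert 5: 5 bumps 6 from row 1; 6 appends to row 2. P = [[2, 3, 5], [4, 6], [9]], Q = [[1, 4, 5], [2, 6], [3]].
Insert 10: appended to row 1. P = [[2, 3, 5, 10], [4, 6], [9]], Q = [[1, 4, 5, 7], [2, 6], [3]].
Insert 7: 7 bumps 10 from row 1; 10 appends to row 2. P = [[2, 3, 5, 7], [4, 6, 10], [9]], Q = [[1, 4, 5, 7], [2, 6, 8], [3]].
Insert 1: 1 bumps 2 from row 1; 2 bumps 4 from row 2; 4 bumps 9 from row 3; 9 starts row 4. P = [[1, 3, 5, 7], [2, 6, 10], [4], [9]], Q = [[1, 4, 5, 7], [2, 6, 8], [3], [9]].
Insert 8: appended to row 1. P = [[1, 3, 5, 7, 8], [2, 6, 10], [4], [9]], Q = [[1, 4, 5, 7, 10], [2, 6, 8], [3], [9]].

So P = [[1, 3, 5, 7, 8], [2, 6, 10], [4], [9]], Q = [[1, 4, 5, 7, 10], [2, 6, 8], [3], [9]].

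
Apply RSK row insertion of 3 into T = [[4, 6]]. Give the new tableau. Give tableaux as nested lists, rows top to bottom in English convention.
In row 1, 3 replaces 4 (the leftmost entry greater than 3); 4 is bumped to row 2. 4 starts a new row 2. The new tableau is [[3, 6], [4]].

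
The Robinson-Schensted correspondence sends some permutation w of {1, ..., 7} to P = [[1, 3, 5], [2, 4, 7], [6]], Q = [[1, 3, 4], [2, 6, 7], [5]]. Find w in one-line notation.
Reverse RSK: for i = n, n-1, ..., 1, locate i in Q, remove the corresponding corner cell from P, and reverse-bump its entry up through P; the value ejected from row 1 is w(i).

So w = 6 2 4 7 1 3 5.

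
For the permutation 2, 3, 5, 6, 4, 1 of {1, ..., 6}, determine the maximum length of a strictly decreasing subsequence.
3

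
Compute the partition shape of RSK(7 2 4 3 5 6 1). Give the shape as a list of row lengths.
[4, 1, 1, 1]

Row-insert each entry into an empty tableau.

After inserting 7: P = [[7]].
After inserting 2: P = [[2], [7]].
After inserting 4: P = [[2, 4], [7]].
After inserting 3: P = [[2, 3], [4], [7]].
After inserting 5: P = [[2, 3, 5], [4], [7]].
After inserting 6: P = [[2, 3, 5, 6], [4], [7]].
After inserting 1: P = [[1, 3, 5, 6], [2], [4], [7]].

The final insertion tableau P = [[1, 3, 5, 6], [2], [4], [7]] has shape [4, 1, 1, 1].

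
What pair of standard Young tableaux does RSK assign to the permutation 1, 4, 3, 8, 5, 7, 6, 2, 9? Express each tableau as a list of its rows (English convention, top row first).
Insert each entry of the permutation into P by Schensted row insertion, recording in Q the position of each new cell.

After inserting 1: P = [[1]].
After inserting 4: P = [[1, 4]].
After inserting 3: P = [[1, 3], [4]].
After inserting 8: P = [[1, 3, 8], [4]].
After inserting 5: P = [[1, 3, 5], [4, 8]].
After inserting 7: P = [[1, 3, 5, 7], [4, 8]].
After inserting 6: P = [[1, 3, 5, 6], [4, 7], [8]].
After inserting 2: P = [[1, 2, 5, 6], [3, 7], [4], [8]].
After inserting 9: P = [[1, 2, 5, 6, 9], [3, 7], [4], [8]].

So P = [[1, 2, 5, 6, 9], [3, 7], [4], [8]], Q = [[1, 2, 4, 6, 9], [3, 5], [7], [8]].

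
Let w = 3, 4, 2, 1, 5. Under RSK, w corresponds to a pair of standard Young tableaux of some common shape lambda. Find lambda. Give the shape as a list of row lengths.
Row-insert each entry into an empty tableau.

After inserting 3: P = [[3]].
After inserting 4: P = [[3, 4]].
After inserting 2: P = [[2, 4], [3]].
After inserting 1: P = [[1, 4], [2], [3]].
After inserting 5: P = [[1, 4, 5], [2], [3]].

The final insertion tableau P = [[1, 4, 5], [2], [3]] has shape [3, 1, 1].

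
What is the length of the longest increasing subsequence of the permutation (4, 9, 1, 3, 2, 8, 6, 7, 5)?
4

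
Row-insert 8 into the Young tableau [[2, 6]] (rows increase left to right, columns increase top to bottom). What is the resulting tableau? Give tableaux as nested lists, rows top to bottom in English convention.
[[2, 6, 8]]

8 is larger than every entry of row 1, so it is appended to row 1. The new tableau is [[2, 6, 8]].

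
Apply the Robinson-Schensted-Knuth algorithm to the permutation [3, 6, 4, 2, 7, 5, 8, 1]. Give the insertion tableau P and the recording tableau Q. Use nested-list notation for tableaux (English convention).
P = [[1, 4, 5, 8], [2, 7], [3], [6]], Q = [[1, 2, 5, 7], [3, 6], [4], [8]]

Insert each entry of the permutation into P by Schensted row insertion, recording in Q the position of each new cell.

Insert 3: appended to row 1. P = [[3]], Q = [[1]].
Insert 6: appended to row 1. P = [[3, 6]], Q = [[1, 2]].
Insert 4: 4 bumps 6 from row 1; 6 starts row 2. P = [[3, 4], [6]], Q = [[1, 2], [3]].
Insert 2: 2 bumps 3 from row 1; 3 bumps 6 from row 2; 6 starts row 3. P = [[2, 4], [3], [6]], Q = [[1, 2], [3], [4]].
Insert 7: appended to row 1. P = [[2, 4, 7], [3], [6]], Q = [[1, 2, 5], [3], [4]].
Insert 5: 5 bumps 7 from row 1; 7 appends to row 2. P = [[2, 4, 5], [3, 7], [6]], Q = [[1, 2, 5], [3, 6], [4]].
Insert 8: appended to row 1. P = [[2, 4, 5, 8], [3, 7], [6]], Q = [[1, 2, 5, 7], [3, 6], [4]].
Insert 1: 1 bumps 2 from row 1; 2 bumps 3 from row 2; 3 bumps 6 from row 3; 6 starts row 4. P = [[1, 4, 5, 8], [2, 7], [3], [6]], Q = [[1, 2, 5, 7], [3, 6], [4], [8]].

So P = [[1, 4, 5, 8], [2, 7], [3], [6]], Q = [[1, 2, 5, 7], [3, 6], [4], [8]].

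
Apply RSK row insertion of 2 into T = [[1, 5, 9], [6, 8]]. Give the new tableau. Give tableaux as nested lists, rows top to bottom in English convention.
[[1, 2, 9], [5, 8], [6]]

In row 1, 2 replaces 5 (the leftmost entry greater than 2); 5 is bumped to row 2. In row 2, 5 replaces 6 (the leftmost entry greater than 5); 6 is bumped to row 3. 6 starts a new row 3. The new tableau is [[1, 2, 9], [5, 8], [6]].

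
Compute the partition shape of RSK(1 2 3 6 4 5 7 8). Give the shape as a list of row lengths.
[7, 1]

Row-insert each entry into an empty tableau.

After inserting 1: P = [[1]].
After inserting 2: P = [[1, 2]].
After inserting 3: P = [[1, 2, 3]].
After inserting 6: P = [[1, 2, 3, 6]].
After inserting 4: P = [[1, 2, 3, 4], [6]].
After inserting 5: P = [[1, 2, 3, 4, 5], [6]].
After inserting 7: P = [[1, 2, 3, 4, 5, 7], [6]].
After inserting 8: P = [[1, 2, 3, 4, 5, 7, 8], [6]].

The final insertion tableau P = [[1, 2, 3, 4, 5, 7, 8], [6]] has shape [7, 1].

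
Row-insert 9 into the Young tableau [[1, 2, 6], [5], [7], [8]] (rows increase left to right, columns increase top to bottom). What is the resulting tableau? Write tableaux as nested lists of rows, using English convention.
[[1, 2, 6, 9], [5], [7], [8]]

9 is larger than every entry of row 1, so it is appended to row 1. The new tableau is [[1, 2, 6, 9], [5], [7], [8]].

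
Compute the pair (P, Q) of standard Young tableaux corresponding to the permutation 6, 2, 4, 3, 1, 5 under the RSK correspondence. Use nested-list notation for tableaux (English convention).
P = [[1, 3, 5], [2], [4], [6]], Q = [[1, 3, 6], [2], [4], [5]]

Insert each entry of the permutation into P by Schensted row insertion, recording in Q the position of each new cell.

Insert 6: appended to row 1. P = [[6]].
Insert 2: 2 bumps 6 from row 1; 6 starts row 2. P = [[2], [6]].
Insert 4: appended to row 1. P = [[2, 4], [6]].
Insert 3: 3 bumps 4 from row 1; 4 bumps 6 from row 2; 6 starts row 3. P = [[2, 3], [4], [6]].
Insert 1: 1 bumps 2 from row 1; 2 bumps 4 from row 2; 4 bumps 6 from row 3; 6 starts row 4. P = [[1, 3], [2], [4], [6]].
Insert 5: appended to row 1. P = [[1, 3, 5], [2], [4], [6]].

So P = [[1, 3, 5], [2], [4], [6]], Q = [[1, 3, 6], [2], [4], [5]].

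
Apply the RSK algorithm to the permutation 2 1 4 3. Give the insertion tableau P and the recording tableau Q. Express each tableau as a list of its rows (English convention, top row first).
Insert each entry of the permutation into P by Schensted row insertion, recording in Q the position of each new cell.

After inserting 2: P = [[2]].
After inserting 1: P = [[1], [2]].
After inserting 4: P = [[1, 4], [2]].
After inserting 3: P = [[1, 3], [2, 4]].

So P = [[1, 3], [2, 4]], Q = [[1, 3], [2, 4]].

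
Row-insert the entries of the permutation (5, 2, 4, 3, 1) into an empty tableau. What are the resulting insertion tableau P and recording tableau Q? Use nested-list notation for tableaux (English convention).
Insert each entry of the permutation into P by Schensted row insertion, recording in Q the position of each new cell.

Insert 5: appended to row 1. P = [[5]].
Insert 2: 2 bumps 5 from row 1; 5 starts row 2. P = [[2], [5]].
Insert 4: appended to row 1. P = [[2, 4], [5]].
Insert 3: 3 bumps 4 from row 1; 4 bumps 5 from row 2; 5 starts row 3. P = [[2, 3], [4], [5]].
Insert 1: 1 bumps 2 from row 1; 2 bumps 4 from row 2; 4 bumps 5 from row 3; 5 starts row 4. P = [[1, 3], [2], [4], [5]].

So P = [[1, 3], [2], [4], [5]], Q = [[1, 3], [2], [4], [5]].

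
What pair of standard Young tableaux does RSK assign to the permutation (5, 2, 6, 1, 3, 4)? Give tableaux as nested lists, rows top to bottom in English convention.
P = [[1, 3, 4], [2, 6], [5]], Q = [[1, 3, 6], [2, 5], [4]]

Insert each entry of the permutation into P by Schensted row insertion, recording in Q the position of each new cell.

Insert 5: appended to row 1. P = [[5]], Q = [[1]].
Insert 2: 2 bumps 5 from row 1; 5 starts row 2. P = [[2], [5]], Q = [[1], [2]].
Insert 6: appended to row 1. P = [[2, 6], [5]], Q = [[1, 3], [2]].
Insert 1: 1 bumps 2 from row 1; 2 bumps 5 from row 2; 5 starts row 3. P = [[1, 6], [2], [5]], Q = [[1, 3], [2], [4]].
Insert 3: 3 bumps 6 from row 1; 6 appends to row 2. P = [[1, 3], [2, 6], [5]], Q = [[1, 3], [2, 5], [4]].
Insert 4: appended to row 1. P = [[1, 3, 4], [2, 6], [5]], Q = [[1, 3, 6], [2, 5], [4]].

So P = [[1, 3, 4], [2, 6], [5]], Q = [[1, 3, 6], [2, 5], [4]].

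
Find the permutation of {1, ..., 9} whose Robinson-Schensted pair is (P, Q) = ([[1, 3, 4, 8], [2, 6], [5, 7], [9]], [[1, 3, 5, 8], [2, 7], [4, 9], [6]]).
9 2 5 3 7 1 6 8 4

Reverse the RSK construction: for i from n down to 1, find the cell of Q containing i, remove the entry at that cell from P, and reverse-bump it up through P; the value ejected from row 1 is w(i).

Step i=9: Q has 9 at row 3, column 2; remove 7 from row 3 of P and reverse-bump: 7 enters row 2 and ejects 6; 6 enters row 1 and ejects 4. So w(9) = 4. P is now [[1, 3, 6, 8], [2, 7], [5], [9]].
Step i=8: Q has 8 at row 1, column 4; remove that cell from P, ejecting 8. So w(8) = 8. P is now [[1, 3, 6], [2, 7], [5], [9]].
Step i=7: Q has 7 at row 2, column 2; remove 7 from row 2 of P and reverse-bump: 7 enters row 1 and ejects 6. So w(7) = 6. P is now [[1, 3, 7], [2], [5], [9]].
Step i=6: Q has 6 at row 4, column 1; remove 9 from row 4 of P and reverse-bump: 9 enters row 3 and ejects 5; 5 enters row 2 and ejects 2; 2 enters row 1 and ejects 1. So w(6) = 1. P is now [[2, 3, 7], [5], [9]].
Step i=5: Q has 5 at row 1, column 3; remove that cell from P, ejecting 7. So w(5) = 7. P is now [[2, 3], [5], [9]].
Step i=4: Q has 4 at row 3, column 1; remove 9 from row 3 of P and reverse-bump: 9 enters row 2 and ejects 5; 5 enters row 1 and ejects 3. So w(4) = 3. P is now [[2, 5], [9]].
Step i=3: Q has 3 at row 1, column 2; remove that cell from P, ejecting 5. So w(3) = 5. P is now [[2], [9]].
Step i=2: Q has 2 at row 2, column 1; remove 9 from row 2 of P and reverse-bump: 9 enters row 1 and ejects 2. So w(2) = 2. P is now [[9]].
Step i=1: Q has 1 at row 1, column 1; remove that cell from P, ejecting 9. So w(1) = 9. P is now [].

So w = 9 2 5 3 7 1 6 8 4.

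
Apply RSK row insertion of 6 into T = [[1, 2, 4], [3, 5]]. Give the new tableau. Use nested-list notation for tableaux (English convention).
6 is larger than every entry of row 1, so it is appended to row 1. The new tableau is [[1, 2, 4, 6], [3, 5]].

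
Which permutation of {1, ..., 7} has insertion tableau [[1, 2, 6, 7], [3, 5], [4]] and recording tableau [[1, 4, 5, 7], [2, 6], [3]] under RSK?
Reverse the RSK construction: for i from n down to 1, find the cell of Q containing i, remove the entry at that cell from P, and reverse-bump it up through P; the value ejected from row 1 is w(i).

Step i=7: Q has 7 at row 1, column 4; remove that cell from P, ejecting 7. So w(7) = 7. P is now [[1, 2, 6], [3, 5], [4]].
Step i=6: Q has 6 at row 2, column 2; remove 5 from row 2 of P and reverse-bump: 5 enters row 1 and ejects 2. So w(6) = 2. P is now [[1, 5, 6], [3], [4]].
Step i=5: Q has 5 at row 1, column 3; remove that cell from P, ejecting 6. So w(5) = 6. P is now [[1, 5], [3], [4]].
Step i=4: Q has 4 at row 1, column 2; remove that cell from P, ejecting 5. So w(4) = 5. P is now [[1], [3], [4]].
Step i=3: Q has 3 at row 3, column 1; remove 4 from row 3 of P and reverse-bump: 4 enters row 2 and ejects 3; 3 enters row 1 and ejects 1. So w(3) = 1. P is now [[3], [4]].
Step i=2: Q has 2 at row 2, column 1; remove 4 from row 2 of P and reverse-bump: 4 enters row 1 and ejects 3. So w(2) = 3. P is now [[4]].
Step i=1: Q has 1 at row 1, column 1; remove that cell from P, ejecting 4. So w(1) = 4. P is now [].

So w = 4 3 1 5 6 2 7.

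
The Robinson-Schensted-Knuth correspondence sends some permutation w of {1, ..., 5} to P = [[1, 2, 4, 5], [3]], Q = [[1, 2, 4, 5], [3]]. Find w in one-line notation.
1 3 2 4 5

Reverse the RSK construction: for i from n down to 1, find the cell of Q containing i, remove the entry at that cell from P, and reverse-bump it up through P; the value ejected from row 1 is w(i).

Step i=5: Q has 5 at row 1, column 4; remove that cell from P, ejecting 5. So w(5) = 5. P is now [[1, 2, 4], [3]].
Step i=4: Q has 4 at row 1, column 3; remove that cell from P, ejecting 4. So w(4) = 4. P is now [[1, 2], [3]].
Step i=3: Q has 3 at row 2, column 1; remove 3 from row 2 of P and reverse-bump: 3 enters row 1 and ejects 2. So w(3) = 2. P is now [[1, 3]].
Step i=2: Q has 2 at row 1, column 2; remove that cell from P, ejecting 3. So w(2) = 3. P is now [[1]].
Step i=1: Q has 1 at row 1, column 1; remove that cell from P, ejecting 1. So w(1) = 1. P is now [].

So w = 1 3 2 4 5.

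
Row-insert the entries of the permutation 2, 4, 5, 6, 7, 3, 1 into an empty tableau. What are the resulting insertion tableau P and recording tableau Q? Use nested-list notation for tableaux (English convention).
Insert each entry of the permutation into P by Schensted row insertion, recording in Q the position of each new cell.

Insert 2: appended to row 1. P = [[2]].
Insert 4: appended to row 1. P = [[2, 4]].
Insert 5: appended to row 1. P = [[2, 4, 5]].
Insert 6: appended to row 1. P = [[2, 4, 5, 6]].
Insert 7: appended to row 1. P = [[2, 4, 5, 6, 7]].
Insert 3: 3 bumps 4 from row 1; 4 starts row 2. P = [[2, 3, 5, 6, 7], [4]].
Insert 1: 1 bumps 2 from row 1; 2 bumps 4 from row 2; 4 starts row 3. P = [[1, 3, 5, 6, 7], [2], [4]].

So P = [[1, 3, 5, 6, 7], [2], [4]], Q = [[1, 2, 3, 4, 5], [6], [7]].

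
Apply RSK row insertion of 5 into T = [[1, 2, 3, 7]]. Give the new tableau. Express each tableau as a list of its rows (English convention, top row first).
[[1, 2, 3, 5], [7]]

In row 1, 5 replaces 7 (the leftmost entry greater than 5); 7 is bumped to row 2. 7 starts a new row 2. The new tableau is [[1, 2, 3, 5], [7]].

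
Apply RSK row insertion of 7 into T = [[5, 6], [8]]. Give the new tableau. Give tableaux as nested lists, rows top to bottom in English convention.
7 is larger than every entry of row 1, so it is appended to row 1. The new tableau is [[5, 6, 7], [8]].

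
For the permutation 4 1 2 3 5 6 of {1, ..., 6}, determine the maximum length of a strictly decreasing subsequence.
2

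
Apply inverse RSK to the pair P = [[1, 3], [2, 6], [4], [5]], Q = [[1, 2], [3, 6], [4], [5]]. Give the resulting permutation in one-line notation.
Reverse the RSK construction: for i from n down to 1, find the cell of Q containing i, remove the entry at that cell from P, and reverse-bump it up through P; the value ejected from row 1 is w(i).

Step i=6: Q has 6 at row 2, column 2; remove 6 from row 2 of P and reverse-bump: 6 enters row 1 and ejects 3. So w(6) = 3. P is now [[1, 6], [2], [4], [5]].
Step i=5: Q has 5 at row 4, column 1; remove 5 from row 4 of P and reverse-bump: 5 enters row 3 and ejects 4; 4 enters row 2 and ejects 2; 2 enters row 1 and ejects 1. So w(5) = 1. P is now [[2, 6], [4], [5]].
Step i=4: Q has 4 at row 3, column 1; remove 5 from row 3 of P and reverse-bump: 5 enters row 2 and ejects 4; 4 enters row 1 and ejects 2. So w(4) = 2. P is now [[4, 6], [5]].
Step i=3: Q has 3 at row 2, column 1; remove 5 from row 2 of P and reverse-bump: 5 enters row 1 and ejects 4. So w(3) = 4. P is now [[5, 6]].
Step i=2: Q has 2 at row 1, column 2; remove that cell from P, ejecting 6. So w(2) = 6. P is now [[5]].
Step i=1: Q has 1 at row 1, column 1; remove that cell from P, ejecting 5. So w(1) = 5. P is now [].

So w = 5 6 4 2 1 3.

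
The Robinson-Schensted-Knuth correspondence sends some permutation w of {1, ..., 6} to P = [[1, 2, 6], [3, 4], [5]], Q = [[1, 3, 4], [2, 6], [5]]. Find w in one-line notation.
Reverse the RSK construction: for i from n down to 1, find the cell of Q containing i, remove the entry at that cell from P, and reverse-bump it up through P; the value ejected from row 1 is w(i).

Step i=6: Q has 6 at row 2, column 2; remove 4 from row 2 of P and reverse-bump: 4 enters row 1 and ejects 2. So w(6) = 2. P is now [[1, 4, 6], [3], [5]].
Step i=5: Q has 5 at row 3, column 1; remove 5 from row 3 of P and reverse-bump: 5 enters row 2 and ejects 3; 3 enters row 1 and ejects 1. So w(5) = 1. P is now [[3, 4, 6], [5]].
Step i=4: Q has 4 at row 1, column 3; remove that cell from P, ejecting 6. So w(4) = 6. P is now [[3, 4], [5]].
Step i=3: Q has 3 at row 1, column 2; remove that cell from P, ejecting 4. So w(3) = 4. P is now [[3], [5]].
Step i=2: Q has 2 at row 2, column 1; remove 5 from row 2 of P and reverse-bump: 5 enters row 1 and ejects 3. So w(2) = 3. P is now [[5]].
Step i=1: Q has 1 at row 1, column 1; remove that cell from P, ejecting 5. So w(1) = 5. P is now [].

So w = 5 3 4 6 1 2.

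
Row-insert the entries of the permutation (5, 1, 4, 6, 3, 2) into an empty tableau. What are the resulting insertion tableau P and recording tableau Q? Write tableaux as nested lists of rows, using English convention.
P = [[1, 2, 6], [3], [4], [5]], Q = [[1, 3, 4], [2], [5], [6]]

Insert each entry of the permutation into P by Schensted row insertion, recording in Q the position of each new cell.

Insert 5: appended to row 1. P = [[5]].
Insert 1: 1 bumps 5 from row 1; 5 starts row 2. P = [[1], [5]].
Insert 4: appended to row 1. P = [[1, 4], [5]].
Insert 6: appended to row 1. P = [[1, 4, 6], [5]].
Insert 3: 3 bumps 4 from row 1; 4 bumps 5 from row 2; 5 starts row 3. P = [[1, 3, 6], [4], [5]].
Insert 2: 2 bumps 3 from row 1; 3 bumps 4 from row 2; 4 bumps 5 from row 3; 5 starts row 4. P = [[1, 2, 6], [3], [4], [5]].

So P = [[1, 2, 6], [3], [4], [5]], Q = [[1, 3, 4], [2], [5], [6]].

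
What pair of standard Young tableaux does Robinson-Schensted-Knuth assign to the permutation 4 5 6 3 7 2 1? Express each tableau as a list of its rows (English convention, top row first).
P = [[1, 5, 6, 7], [2], [3], [4]], Q = [[1, 2, 3, 5], [4], [6], [7]]

Insert each entry of the permutation into P by Schensted row insertion, recording in Q the position of each new cell.

Insert 4: appended to row 1. P = [[4]].
Insert 5: appended to row 1. P = [[4, 5]].
Insert 6: appended to row 1. P = [[4, 5, 6]].
Insert 3: 3 bumps 4 from row 1; 4 starts row 2. P = [[3, 5, 6], [4]].
Insert 7: appended to row 1. P = [[3, 5, 6, 7], [4]].
Insert 2: 2 bumps 3 from row 1; 3 bumps 4 from row 2; 4 starts row 3. P = [[2, 5, 6, 7], [3], [4]].
Insert 1: 1 bumps 2 from row 1; 2 bumps 3 from row 2; 3 bumps 4 from row 3; 4 starts row 4. P = [[1, 5, 6, 7], [2], [3], [4]].

So P = [[1, 5, 6, 7], [2], [3], [4]], Q = [[1, 2, 3, 5], [4], [6], [7]].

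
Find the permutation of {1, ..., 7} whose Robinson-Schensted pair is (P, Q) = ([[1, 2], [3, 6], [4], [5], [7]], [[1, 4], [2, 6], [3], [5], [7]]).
7 5 4 6 1 3 2

Reverse the RSK construction: for i from n down to 1, find the cell of Q containing i, remove the entry at that cell from P, and reverse-bump it up through P; the value ejected from row 1 is w(i).

Step i=7: Q has 7 at row 5, column 1; remove 7 from row 5 of P and reverse-bump: 7 enters row 4 and ejects 5; 5 enters row 3 and ejects 4; 4 enters row 2 and ejects 3; 3 enters row 1 and ejects 2. So w(7) = 2. P is now [[1, 3], [4, 6], [5], [7]].
Step i=6: Q has 6 at row 2, column 2; remove 6 from row 2 of P and reverse-bump: 6 enters row 1 and ejects 3. So w(6) = 3. P is now [[1, 6], [4], [5], [7]].
Step i=5: Q has 5 at row 4, column 1; remove 7 from row 4 of P and reverse-bump: 7 enters row 3 and ejects 5; 5 enters row 2 and ejects 4; 4 enters row 1 and ejects 1. So w(5) = 1. P is now [[4, 6], [5], [7]].
Step i=4: Q has 4 at row 1, column 2; remove that cell from P, ejecting 6. So w(4) = 6. P is now [[4], [5], [7]].
Step i=3: Q has 3 at row 3, column 1; remove 7 from row 3 of P and reverse-bump: 7 enters row 2 and ejects 5; 5 enters row 1 and ejects 4. So w(3) = 4. P is now [[5], [7]].
Step i=2: Q has 2 at row 2, column 1; remove 7 from row 2 of P and reverse-bump: 7 enters row 1 and ejects 5. So w(2) = 5. P is now [[7]].
Step i=1: Q has 1 at row 1, column 1; remove that cell from P, ejecting 7. So w(1) = 7. P is now [].

So w = 7 5 4 6 1 3 2.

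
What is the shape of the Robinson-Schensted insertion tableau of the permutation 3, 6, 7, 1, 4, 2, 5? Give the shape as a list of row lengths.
[3, 3, 1]

Row-insert each entry into an empty tableau.

After inserting 3: P = [[3]].
After inserting 6: P = [[3, 6]].
After inserting 7: P = [[3, 6, 7]].
After inserting 1: P = [[1, 6, 7], [3]].
After inserting 4: P = [[1, 4, 7], [3, 6]].
After inserting 2: P = [[1, 2, 7], [3, 4], [6]].
After inserting 5: P = [[1, 2, 5], [3, 4, 7], [6]].

The final insertion tableau P = [[1, 2, 5], [3, 4, 7], [6]] has shape [3, 3, 1].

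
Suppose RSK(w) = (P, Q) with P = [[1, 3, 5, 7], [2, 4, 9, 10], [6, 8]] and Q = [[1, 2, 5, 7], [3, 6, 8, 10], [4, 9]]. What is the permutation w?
6 8 2 1 9 4 10 5 3 7

Reverse the RSK construction: for i from n down to 1, find the cell of Q containing i, remove the entry at that cell from P, and reverse-bump it up through P; the value ejected from row 1 is w(i).

Step i=10: Q has 10 at row 2, column 4; remove 10 from row 2 of P and reverse-bump: 10 enters row 1 and ejects 7. So w(10) = 7. P is now [[1, 3, 5, 10], [2, 4, 9], [6, 8]].
Step i=9: Q has 9 at row 3, column 2; remove 8 from row 3 of P and reverse-bump: 8 enters row 2 and ejects 4; 4 enters row 1 and ejects 3. So w(9) = 3. P is now [[1, 4, 5, 10], [2, 8, 9], [6]].
Step i=8: Q has 8 at row 2, column 3; remove 9 from row 2 of P and reverse-bump: 9 enters row 1 and ejects 5. So w(8) = 5. P is now [[1, 4, 9, 10], [2, 8], [6]].
Step i=7: Q has 7 at row 1, column 4; remove that cell from P, ejecting 10. So w(7) = 10. P is now [[1, 4, 9], [2, 8], [6]].
Step i=6: Q has 6 at row 2, column 2; remove 8 from row 2 of P and reverse-bump: 8 enters row 1 and ejects 4. So w(6) = 4. P is now [[1, 8, 9], [2], [6]].
Step i=5: Q has 5 at row 1, column 3; remove that cell from P, ejecting 9. So w(5) = 9. P is now [[1, 8], [2], [6]].
Step i=4: Q has 4 at row 3, column 1; remove 6 from row 3 of P and reverse-bump: 6 enters row 2 and ejects 2; 2 enters row 1 and ejects 1. So w(4) = 1. P is now [[2, 8], [6]].
Step i=3: Q has 3 at row 2, column 1; remove 6 from row 2 of P and reverse-bump: 6 enters row 1 and ejects 2. So w(3) = 2. P is now [[6, 8]].
Step i=2: Q has 2 at row 1, column 2; remove that cell from P, ejecting 8. So w(2) = 8. P is now [[6]].
Step i=1: Q has 1 at row 1, column 1; remove that cell from P, ejecting 6. So w(1) = 6. P is now [].

So w = 6 8 2 1 9 4 10 5 3 7.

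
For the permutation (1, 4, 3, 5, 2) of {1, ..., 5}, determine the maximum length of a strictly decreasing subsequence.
3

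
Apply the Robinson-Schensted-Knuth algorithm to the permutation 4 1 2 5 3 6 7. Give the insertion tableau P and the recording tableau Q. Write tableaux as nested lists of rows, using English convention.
P = [[1, 2, 3, 6, 7], [4, 5]], Q = [[1, 3, 4, 6, 7], [2, 5]]

Insert each entry of the permutation into P by Schensted row insertion, recording in Q the position of each new cell.

Insert 4: appended to row 1. P = [[4]].
Insert 1: 1 bumps 4 from row 1; 4 starts row 2. P = [[1], [4]].
Insert 2: appended to row 1. P = [[1, 2], [4]].
Insert 5: appended to row 1. P = [[1, 2, 5], [4]].
Insert 3: 3 bumps 5 from row 1; 5 appends to row 2. P = [[1, 2, 3], [4, 5]].
Insert 6: appended to row 1. P = [[1, 2, 3, 6], [4, 5]].
Insert 7: appended to row 1. P = [[1, 2, 3, 6, 7], [4, 5]].

So P = [[1, 2, 3, 6, 7], [4, 5]], Q = [[1, 3, 4, 6, 7], [2, 5]].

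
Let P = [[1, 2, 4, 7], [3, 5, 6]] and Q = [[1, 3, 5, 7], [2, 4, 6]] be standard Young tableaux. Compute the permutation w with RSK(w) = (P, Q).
3 1 5 2 6 4 7

Reverse RSK: for i = n, n-1, ..., 1, locate i in Q, remove the corresponding corner cell from P, and reverse-bump its entry up through P; the value ejected from row 1 is w(i).

So w = 3 1 5 2 6 4 7.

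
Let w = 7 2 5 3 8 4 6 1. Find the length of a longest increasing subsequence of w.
4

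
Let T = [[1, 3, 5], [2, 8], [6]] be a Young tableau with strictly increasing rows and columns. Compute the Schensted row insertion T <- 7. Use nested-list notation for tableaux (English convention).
7 is larger than every entry of row 1, so it is appended to row 1. The new tableau is [[1, 3, 5, 7], [2, 8], [6]].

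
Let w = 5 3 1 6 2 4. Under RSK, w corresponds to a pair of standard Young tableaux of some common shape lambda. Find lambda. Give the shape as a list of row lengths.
Row-insert each entry into an empty tableau.

After inserting 5: P = [[5]].
After inserting 3: P = [[3], [5]].
After inserting 1: P = [[1], [3], [5]].
After inserting 6: P = [[1, 6], [3], [5]].
After inserting 2: P = [[1, 2], [3, 6], [5]].
After inserting 4: P = [[1, 2, 4], [3, 6], [5]].

The final insertion tableau P = [[1, 2, 4], [3, 6], [5]] has shape [3, 2, 1].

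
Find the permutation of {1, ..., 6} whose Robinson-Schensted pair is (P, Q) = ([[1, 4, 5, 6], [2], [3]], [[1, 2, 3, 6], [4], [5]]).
3 4 5 2 1 6

Reverse the RSK construction: for i from n down to 1, find the cell of Q containing i, remove the entry at that cell from P, and reverse-bump it up through P; the value ejected from row 1 is w(i).

Step i=6: Q has 6 at row 1, column 4; remove that cell from P, ejecting 6. So w(6) = 6. P is now [[1, 4, 5], [2], [3]].
Step i=5: Q has 5 at row 3, column 1; remove 3 from row 3 of P and reverse-bump: 3 enters row 2 and ejects 2; 2 enters row 1 and ejects 1. So w(5) = 1. P is now [[2, 4, 5], [3]].
Step i=4: Q has 4 at row 2, column 1; remove 3 from row 2 of P and reverse-bump: 3 enters row 1 and ejects 2. So w(4) = 2. P is now [[3, 4, 5]].
Step i=3: Q has 3 at row 1, column 3; remove that cell from P, ejecting 5. So w(3) = 5. P is now [[3, 4]].
Step i=2: Q has 2 at row 1, column 2; remove that cell from P, ejecting 4. So w(2) = 4. P is now [[3]].
Step i=1: Q has 1 at row 1, column 1; remove that cell from P, ejecting 3. So w(1) = 3. P is now [].

So w = 3 4 5 2 1 6.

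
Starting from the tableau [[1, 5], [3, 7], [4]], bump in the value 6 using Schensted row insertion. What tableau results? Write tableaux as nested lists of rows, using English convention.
[[1, 5, 6], [3, 7], [4]]

6 is larger than every entry of row 1, so it is appended to row 1. The new tableau is [[1, 5, 6], [3, 7], [4]].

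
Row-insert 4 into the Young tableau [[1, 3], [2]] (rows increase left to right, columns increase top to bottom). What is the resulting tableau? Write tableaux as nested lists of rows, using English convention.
4 is larger than every entry of row 1, so it is appended to row 1. The new tableau is [[1, 3, 4], [2]].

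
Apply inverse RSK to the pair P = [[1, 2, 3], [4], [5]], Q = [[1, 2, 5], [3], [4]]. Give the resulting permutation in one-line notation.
Reverse the RSK construction: for i from n down to 1, find the cell of Q containing i, remove the entry at that cell from P, and reverse-bump it up through P; the value ejected from row 1 is w(i).

Step i=5: Q has 5 at row 1, column 3; remove that cell from P, ejecting 3. So w(5) = 3. P is now [[1, 2], [4], [5]].
Step i=4: Q has 4 at row 3, column 1; remove 5 from row 3 of P and reverse-bump: 5 enters row 2 and ejects 4; 4 enters row 1 and ejects 2. So w(4) = 2. P is now [[1, 4], [5]].
Step i=3: Q has 3 at row 2, column 1; remove 5 from row 2 of P and reverse-bump: 5 enters row 1 and ejects 4. So w(3) = 4. P is now [[1, 5]].
Step i=2: Q has 2 at row 1, column 2; remove that cell from P, ejecting 5. So w(2) = 5. P is now [[1]].
Step i=1: Q has 1 at row 1, column 1; remove that cell from P, ejecting 1. So w(1) = 1. P is now [].

So w = 1 5 4 2 3.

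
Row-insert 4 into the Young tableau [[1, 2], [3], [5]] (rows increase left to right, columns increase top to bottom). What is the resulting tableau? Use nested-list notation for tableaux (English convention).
4 is larger than every entry of row 1, so it is appended to row 1. The new tableau is [[1, 2, 4], [3], [5]].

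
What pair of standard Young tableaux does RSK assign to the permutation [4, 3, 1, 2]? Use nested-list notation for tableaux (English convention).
P = [[1, 2], [3], [4]], Q = [[1, 4], [2], [3]]

Insert each entry of the permutation into P by Schensted row insertion, recording in Q the position of each new cell.

After inserting 4: P = [[4]].
After inserting 3: P = [[3], [4]].
After inserting 1: P = [[1], [3], [4]].
After inserting 2: P = [[1, 2], [3], [4]].

So P = [[1, 2], [3], [4]], Q = [[1, 4], [2], [3]].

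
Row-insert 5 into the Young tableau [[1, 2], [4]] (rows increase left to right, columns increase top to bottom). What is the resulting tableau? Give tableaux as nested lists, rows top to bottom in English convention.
[[1, 2, 5], [4]]

5 is larger than every entry of row 1, so it is appended to row 1. The new tableau is [[1, 2, 5], [4]].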